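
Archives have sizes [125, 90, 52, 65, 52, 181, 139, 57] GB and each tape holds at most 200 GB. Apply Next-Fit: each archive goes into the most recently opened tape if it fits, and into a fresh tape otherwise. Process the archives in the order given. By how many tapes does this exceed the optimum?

Next-Fit: [125] [90,52] [65,52] [181] [139,57] → 5 tapes.
Total size 761 GB; any packing needs at least ⌈761/200⌉ = 4 tapes.
An optimal packing achieves that bound: [181] [139,57] [125,65] [90,52,52] → 4 tapes.
Excess: 5 − 4 = 1.

1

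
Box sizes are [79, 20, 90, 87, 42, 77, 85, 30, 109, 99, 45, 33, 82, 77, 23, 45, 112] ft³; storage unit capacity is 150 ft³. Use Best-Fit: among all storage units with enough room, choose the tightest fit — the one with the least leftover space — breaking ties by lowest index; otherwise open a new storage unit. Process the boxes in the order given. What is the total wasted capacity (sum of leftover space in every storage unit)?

365

Put 79 ft³ in storage unit 1; 71 ft³ remain.
Put 20 ft³ in storage unit 1; 51 ft³ remain.
Put 90 ft³ in storage unit 2; 60 ft³ remain.
Put 87 ft³ in storage unit 3; 63 ft³ remain.
Put 42 ft³ in storage unit 1; 9 ft³ remain.
Put 77 ft³ in storage unit 4; 73 ft³ remain.
Put 85 ft³ in storage unit 5; 65 ft³ remain.
Put 30 ft³ in storage unit 2; 30 ft³ remain.
Put 109 ft³ in storage unit 6; 41 ft³ remain.
Put 99 ft³ in storage unit 7; 51 ft³ remain.
Put 45 ft³ in storage unit 7; 6 ft³ remain.
Put 33 ft³ in storage unit 6; 8 ft³ remain.
Put 82 ft³ in storage unit 8; 68 ft³ remain.
Put 77 ft³ in storage unit 9; 73 ft³ remain.
Put 23 ft³ in storage unit 2; 7 ft³ remain.
Put 45 ft³ in storage unit 3; 18 ft³ remain.
Put 112 ft³ in storage unit 10; 38 ft³ remain.
10 storage units × 150 ft³ = 1500 ft³; used 1135 ft³; unused 365 ft³.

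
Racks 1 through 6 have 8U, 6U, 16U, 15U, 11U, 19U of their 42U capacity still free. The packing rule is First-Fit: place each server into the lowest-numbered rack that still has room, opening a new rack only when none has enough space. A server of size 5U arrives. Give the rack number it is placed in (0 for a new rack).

Racks with room: rack 1 (8U), rack 2 (6U), rack 3 (16U), rack 4 (15U), rack 5 (11U), rack 6 (19U).
The first with room is rack 1.

1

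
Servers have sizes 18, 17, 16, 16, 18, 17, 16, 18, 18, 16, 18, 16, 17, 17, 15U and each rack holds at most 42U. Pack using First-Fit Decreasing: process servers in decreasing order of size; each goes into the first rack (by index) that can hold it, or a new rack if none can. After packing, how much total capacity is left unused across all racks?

Sorted descending: 18, 18, 18, 18, 18, 17, 17, 17, 17, 16, 16, 16, 16, 16, 15.
18U → rack 1 (remaining 24U)
18U → rack 1 (remaining 6U)
18U → rack 2 (remaining 24U)
18U → rack 2 (remaining 6U)
18U → rack 3 (remaining 24U)
17U → rack 3 (remaining 7U)
17U → rack 4 (remaining 25U)
17U → rack 4 (remaining 8U)
17U → rack 5 (remaining 25U)
16U → rack 5 (remaining 9U)
16U → rack 6 (remaining 26U)
16U → rack 6 (remaining 10U)
16U → rack 7 (remaining 26U)
16U → rack 7 (remaining 10U)
15U → rack 8 (remaining 27U)
8 racks × 42U = 336U; used 253U; unused 83U.

83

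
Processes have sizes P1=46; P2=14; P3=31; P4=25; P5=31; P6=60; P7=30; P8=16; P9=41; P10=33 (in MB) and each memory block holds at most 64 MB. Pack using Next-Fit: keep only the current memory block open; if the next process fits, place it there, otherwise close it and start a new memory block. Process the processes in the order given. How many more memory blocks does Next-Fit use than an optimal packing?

1

Next-Fit: [46,14] [31,25] [31] [60] [30,16] [41] [33] → 7 memory blocks.
Total size 327 MB; any packing needs at least ⌈327/64⌉ = 6 memory blocks.
An optimal packing achieves that bound: [60] [46,16] [41,14] [33,31] [31,30] [25] → 6 memory blocks.
Excess: 7 − 6 = 1.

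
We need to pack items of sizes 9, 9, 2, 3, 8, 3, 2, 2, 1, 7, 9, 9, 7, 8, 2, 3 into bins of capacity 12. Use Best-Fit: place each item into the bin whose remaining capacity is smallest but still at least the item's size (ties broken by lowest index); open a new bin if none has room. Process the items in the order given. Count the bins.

8 bins

Put 9 in bin 1; 3 remain.
Put 9 in bin 2; 3 remain.
Put 2 in bin 1; 1 remain.
Put 3 in bin 2; 0 remain.
Put 8 in bin 3; 4 remain.
Put 3 in bin 3; 1 remain.
Put 2 in bin 4; 10 remain.
Put 2 in bin 4; 8 remain.
Put 1 in bin 1; 0 remain.
Put 7 in bin 4; 1 remain.
Put 9 in bin 5; 3 remain.
Put 9 in bin 6; 3 remain.
Put 7 in bin 7; 5 remain.
Put 8 in bin 8; 4 remain.
Put 2 in bin 5; 1 remain.
Put 3 in bin 6; 0 remain.
Final bins: [9,2,1] [9,3] [8,3] [2,2,7] [9,2] [9,3] [7] [8].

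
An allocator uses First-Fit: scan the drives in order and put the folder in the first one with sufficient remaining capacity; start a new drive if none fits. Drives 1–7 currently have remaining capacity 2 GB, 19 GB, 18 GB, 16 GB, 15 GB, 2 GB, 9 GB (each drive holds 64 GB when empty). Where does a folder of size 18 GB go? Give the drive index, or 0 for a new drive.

2

Drives with room: drive 2 (19 GB), drive 3 (18 GB).
The first with room is drive 2.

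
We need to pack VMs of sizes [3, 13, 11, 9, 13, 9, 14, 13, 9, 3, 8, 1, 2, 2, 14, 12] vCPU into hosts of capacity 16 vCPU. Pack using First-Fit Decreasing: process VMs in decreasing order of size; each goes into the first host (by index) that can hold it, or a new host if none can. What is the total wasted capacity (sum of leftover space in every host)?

Sorted descending: 14, 14, 13, 13, 13, 12, 11, 9, 9, 9, 8, 3, 3, 2, 2, 1.
14 vCPU → host 1 (remaining 2 vCPU)
14 vCPU → host 2 (remaining 2 vCPU)
13 vCPU → host 3 (remaining 3 vCPU)
13 vCPU → host 4 (remaining 3 vCPU)
13 vCPU → host 5 (remaining 3 vCPU)
12 vCPU → host 6 (remaining 4 vCPU)
11 vCPU → host 7 (remaining 5 vCPU)
9 vCPU → host 8 (remaining 7 vCPU)
9 vCPU → host 9 (remaining 7 vCPU)
9 vCPU → host 10 (remaining 7 vCPU)
8 vCPU → host 11 (remaining 8 vCPU)
3 vCPU → host 3 (remaining 0 vCPU)
3 vCPU → host 4 (remaining 0 vCPU)
2 vCPU → host 1 (remaining 0 vCPU)
2 vCPU → host 2 (remaining 0 vCPU)
1 vCPU → host 5 (remaining 2 vCPU)
11 hosts × 16 vCPU = 176 vCPU; used 136 vCPU; unused 40 vCPU.

40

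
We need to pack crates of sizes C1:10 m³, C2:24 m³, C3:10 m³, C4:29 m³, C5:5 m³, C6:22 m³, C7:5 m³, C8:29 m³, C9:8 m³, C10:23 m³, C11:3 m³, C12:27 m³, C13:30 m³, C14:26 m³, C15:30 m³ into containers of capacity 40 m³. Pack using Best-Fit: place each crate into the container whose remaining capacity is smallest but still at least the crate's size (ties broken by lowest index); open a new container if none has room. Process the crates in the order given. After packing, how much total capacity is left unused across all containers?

79

Put C1 (10 m³) in container 1; 30 m³ remain.
Put C2 (24 m³) in container 1; 6 m³ remain.
Put C3 (10 m³) in container 2; 30 m³ remain.
Put C4 (29 m³) in container 2; 1 m³ remain.
Put C5 (5 m³) in container 1; 1 m³ remain.
Put C6 (22 m³) in container 3; 18 m³ remain.
Put C7 (5 m³) in container 3; 13 m³ remain.
Put C8 (29 m³) in container 4; 11 m³ remain.
Put C9 (8 m³) in container 4; 3 m³ remain.
Put C10 (23 m³) in container 5; 17 m³ remain.
Put C11 (3 m³) in container 4; 0 m³ remain.
Put C12 (27 m³) in container 6; 13 m³ remain.
Put C13 (30 m³) in container 7; 10 m³ remain.
Put C14 (26 m³) in container 8; 14 m³ remain.
Put C15 (30 m³) in container 9; 10 m³ remain.
9 containers × 40 m³ = 360 m³; used 281 m³; unused 79 m³.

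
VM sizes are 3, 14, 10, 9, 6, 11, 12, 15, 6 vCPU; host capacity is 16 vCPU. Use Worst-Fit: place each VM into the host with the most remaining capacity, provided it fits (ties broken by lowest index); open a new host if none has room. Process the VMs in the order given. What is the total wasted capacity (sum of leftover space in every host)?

26

3 vCPU → host 1 (remaining 13 vCPU)
14 vCPU → host 2 (remaining 2 vCPU)
10 vCPU → host 1 (remaining 3 vCPU)
9 vCPU → host 3 (remaining 7 vCPU)
6 vCPU → host 3 (remaining 1 vCPU)
11 vCPU → host 4 (remaining 5 vCPU)
12 vCPU → host 5 (remaining 4 vCPU)
15 vCPU → host 6 (remaining 1 vCPU)
6 vCPU → host 7 (remaining 10 vCPU)
7 hosts × 16 vCPU = 112 vCPU; used 86 vCPU; unused 26 vCPU.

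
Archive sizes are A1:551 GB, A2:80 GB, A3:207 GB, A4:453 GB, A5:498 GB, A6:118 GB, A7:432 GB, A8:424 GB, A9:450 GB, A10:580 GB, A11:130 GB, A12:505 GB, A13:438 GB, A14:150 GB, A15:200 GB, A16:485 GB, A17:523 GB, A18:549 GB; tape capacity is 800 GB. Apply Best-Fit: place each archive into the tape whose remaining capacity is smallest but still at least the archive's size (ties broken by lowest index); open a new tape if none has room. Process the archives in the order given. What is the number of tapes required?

12

Put A1 (551 GB) in tape 1; 249 GB remain.
Put A2 (80 GB) in tape 1; 169 GB remain.
Put A3 (207 GB) in tape 2; 593 GB remain.
Put A4 (453 GB) in tape 2; 140 GB remain.
Put A5 (498 GB) in tape 3; 302 GB remain.
Put A6 (118 GB) in tape 2; 22 GB remain.
Put A7 (432 GB) in tape 4; 368 GB remain.
Put A8 (424 GB) in tape 5; 376 GB remain.
Put A9 (450 GB) in tape 6; 350 GB remain.
Put A10 (580 GB) in tape 7; 220 GB remain.
Put A11 (130 GB) in tape 1; 39 GB remain.
Put A12 (505 GB) in tape 8; 295 GB remain.
Put A13 (438 GB) in tape 9; 362 GB remain.
Put A14 (150 GB) in tape 7; 70 GB remain.
Put A15 (200 GB) in tape 8; 95 GB remain.
Put A16 (485 GB) in tape 10; 315 GB remain.
Put A17 (523 GB) in tape 11; 277 GB remain.
Put A18 (549 GB) in tape 12; 251 GB remain.
Final tapes: [551,80,130] [207,453,118] [498] [432] [424] [450] [580,150] [505,200] [438] [485] [523] [549].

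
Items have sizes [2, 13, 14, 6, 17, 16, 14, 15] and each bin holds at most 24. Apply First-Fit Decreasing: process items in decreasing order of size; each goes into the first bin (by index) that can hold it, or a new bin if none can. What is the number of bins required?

Sorted descending: 17, 16, 15, 14, 14, 13, 6, 2.
Put 17 in bin 1; 7 remain.
Put 16 in bin 2; 8 remain.
Put 15 in bin 3; 9 remain.
Put 14 in bin 4; 10 remain.
Put 14 in bin 5; 10 remain.
Put 13 in bin 6; 11 remain.
Put 6 in bin 1; 1 remain.
Put 2 in bin 2; 6 remain.
Final bins: [17,6] [16,2] [15] [14] [14] [13].

6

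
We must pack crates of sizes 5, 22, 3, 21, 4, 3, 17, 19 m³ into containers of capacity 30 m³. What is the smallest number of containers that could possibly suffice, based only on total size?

4

Total size = 5 + 22 + 3 + 21 + 4 + 3 + 17 + 19 = 94 m³.
⌈94 / 30⌉ = 4.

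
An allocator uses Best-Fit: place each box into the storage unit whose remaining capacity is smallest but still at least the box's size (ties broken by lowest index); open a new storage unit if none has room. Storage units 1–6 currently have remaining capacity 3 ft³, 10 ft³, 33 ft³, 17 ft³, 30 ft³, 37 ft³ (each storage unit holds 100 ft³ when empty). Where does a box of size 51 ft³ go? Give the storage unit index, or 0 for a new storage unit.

No storage unit has ≥ 51 ft³ free, so a new storage unit is opened.

0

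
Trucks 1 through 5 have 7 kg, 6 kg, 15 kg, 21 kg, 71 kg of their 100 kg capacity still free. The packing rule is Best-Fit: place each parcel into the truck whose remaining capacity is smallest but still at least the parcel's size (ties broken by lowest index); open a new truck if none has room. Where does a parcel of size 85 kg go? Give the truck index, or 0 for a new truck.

No truck has ≥ 85 kg free, so a new truck is opened.

0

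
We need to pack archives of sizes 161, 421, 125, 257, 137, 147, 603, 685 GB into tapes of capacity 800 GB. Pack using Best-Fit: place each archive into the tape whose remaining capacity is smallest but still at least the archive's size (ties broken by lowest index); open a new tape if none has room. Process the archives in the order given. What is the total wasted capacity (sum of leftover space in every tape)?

664

tape 1: place 161 GB, 639 GB left
tape 1: place 421 GB, 218 GB left
tape 1: place 125 GB, 93 GB left
tape 2: place 257 GB, 543 GB left
tape 2: place 137 GB, 406 GB left
tape 2: place 147 GB, 259 GB left
tape 3: place 603 GB, 197 GB left
tape 4: place 685 GB, 115 GB left
4 tapes × 800 GB = 3200 GB; used 2536 GB; unused 664 GB.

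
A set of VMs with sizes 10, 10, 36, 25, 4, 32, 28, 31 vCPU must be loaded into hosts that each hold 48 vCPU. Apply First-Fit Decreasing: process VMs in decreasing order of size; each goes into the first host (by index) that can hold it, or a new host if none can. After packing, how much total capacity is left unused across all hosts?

64

Sorted descending: 36, 32, 31, 28, 25, 10, 10, 4.
36 vCPU → host 1 (remaining 12 vCPU)
32 vCPU → host 2 (remaining 16 vCPU)
31 vCPU → host 3 (remaining 17 vCPU)
28 vCPU → host 4 (remaining 20 vCPU)
25 vCPU → host 5 (remaining 23 vCPU)
10 vCPU → host 1 (remaining 2 vCPU)
10 vCPU → host 2 (remaining 6 vCPU)
4 vCPU → host 2 (remaining 2 vCPU)
5 hosts × 48 vCPU = 240 vCPU; used 176 vCPU; unused 64 vCPU.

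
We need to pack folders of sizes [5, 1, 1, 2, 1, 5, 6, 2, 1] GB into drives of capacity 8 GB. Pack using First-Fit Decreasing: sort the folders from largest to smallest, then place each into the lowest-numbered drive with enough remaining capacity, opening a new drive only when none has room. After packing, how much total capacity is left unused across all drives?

Sorted descending: 6, 5, 5, 2, 2, 1, 1, 1, 1.
6 GB → drive 1 (remaining 2 GB)
5 GB → drive 2 (remaining 3 GB)
5 GB → drive 3 (remaining 3 GB)
2 GB → drive 1 (remaining 0 GB)
2 GB → drive 2 (remaining 1 GB)
1 GB → drive 2 (remaining 0 GB)
1 GB → drive 3 (remaining 2 GB)
1 GB → drive 3 (remaining 1 GB)
1 GB → drive 3 (remaining 0 GB)
3 drives × 8 GB = 24 GB; used 24 GB; unused 0 GB.

0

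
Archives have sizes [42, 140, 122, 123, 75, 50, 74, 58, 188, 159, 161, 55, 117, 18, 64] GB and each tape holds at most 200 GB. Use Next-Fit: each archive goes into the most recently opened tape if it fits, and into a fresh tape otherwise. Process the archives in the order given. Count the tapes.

9 tapes

tape 1: place 42 GB, 158 GB left
tape 1: place 140 GB, 18 GB left
tape 2: place 122 GB, 78 GB left
tape 3: place 123 GB, 77 GB left
tape 3: place 75 GB, 2 GB left
tape 4: place 50 GB, 150 GB left
tape 4: place 74 GB, 76 GB left
tape 4: place 58 GB, 18 GB left
tape 5: place 188 GB, 12 GB left
tape 6: place 159 GB, 41 GB left
tape 7: place 161 GB, 39 GB left
tape 8: place 55 GB, 145 GB left
tape 8: place 117 GB, 28 GB left
tape 8: place 18 GB, 10 GB left
tape 9: place 64 GB, 136 GB left
Final tapes: [42,140] [122] [123,75] [50,74,58] [188] [159] [161] [55,117,18] [64].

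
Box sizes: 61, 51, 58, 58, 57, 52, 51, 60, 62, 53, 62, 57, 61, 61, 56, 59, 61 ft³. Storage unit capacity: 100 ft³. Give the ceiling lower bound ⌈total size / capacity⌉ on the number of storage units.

Total size = 61 + 51 + 58 + 58 + 57 + 52 + 51 + 60 + 62 + 53 + 62 + 57 + 61 + 61 + 56 + 59 + 61 = 980 ft³.
⌈980 / 100⌉ = 10.

10 storage units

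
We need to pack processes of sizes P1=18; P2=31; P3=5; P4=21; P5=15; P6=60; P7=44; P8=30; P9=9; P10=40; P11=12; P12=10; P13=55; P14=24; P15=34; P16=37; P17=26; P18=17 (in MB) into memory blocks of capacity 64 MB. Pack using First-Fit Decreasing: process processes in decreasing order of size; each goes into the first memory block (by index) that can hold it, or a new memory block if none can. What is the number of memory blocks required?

8

Sorted descending: 60, 55, 44, 40, 37, 34, 31, 30, 26, 24, 21, 18, 17, 15, 12, 10, 9, 5.
60 MB → memory block 1 (remaining 4 MB)
55 MB → memory block 2 (remaining 9 MB)
44 MB → memory block 3 (remaining 20 MB)
40 MB → memory block 4 (remaining 24 MB)
37 MB → memory block 5 (remaining 27 MB)
34 MB → memory block 6 (remaining 30 MB)
31 MB → memory block 7 (remaining 33 MB)
30 MB → memory block 6 (remaining 0 MB)
26 MB → memory block 5 (remaining 1 MB)
24 MB → memory block 4 (remaining 0 MB)
21 MB → memory block 7 (remaining 12 MB)
18 MB → memory block 3 (remaining 2 MB)
17 MB → memory block 8 (remaining 47 MB)
15 MB → memory block 8 (remaining 32 MB)
12 MB → memory block 7 (remaining 0 MB)
10 MB → memory block 8 (remaining 22 MB)
9 MB → memory block 2 (remaining 0 MB)
5 MB → memory block 8 (remaining 17 MB)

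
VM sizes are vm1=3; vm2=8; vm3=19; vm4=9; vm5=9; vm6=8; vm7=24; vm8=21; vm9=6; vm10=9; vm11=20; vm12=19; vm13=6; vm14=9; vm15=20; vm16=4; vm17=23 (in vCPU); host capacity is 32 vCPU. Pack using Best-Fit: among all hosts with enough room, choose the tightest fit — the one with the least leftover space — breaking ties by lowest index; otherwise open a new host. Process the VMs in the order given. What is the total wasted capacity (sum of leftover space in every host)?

39

Put vm1 (3 vCPU) in host 1; 29 vCPU remain.
Put vm2 (8 vCPU) in host 1; 21 vCPU remain.
Put vm3 (19 vCPU) in host 1; 2 vCPU remain.
Put vm4 (9 vCPU) in host 2; 23 vCPU remain.
Put vm5 (9 vCPU) in host 2; 14 vCPU remain.
Put vm6 (8 vCPU) in host 2; 6 vCPU remain.
Put vm7 (24 vCPU) in host 3; 8 vCPU remain.
Put vm8 (21 vCPU) in host 4; 11 vCPU remain.
Put vm9 (6 vCPU) in host 2; 0 vCPU remain.
Put vm10 (9 vCPU) in host 4; 2 vCPU remain.
Put vm11 (20 vCPU) in host 5; 12 vCPU remain.
Put vm12 (19 vCPU) in host 6; 13 vCPU remain.
Put vm13 (6 vCPU) in host 3; 2 vCPU remain.
Put vm14 (9 vCPU) in host 5; 3 vCPU remain.
Put vm15 (20 vCPU) in host 7; 12 vCPU remain.
Put vm16 (4 vCPU) in host 7; 8 vCPU remain.
Put vm17 (23 vCPU) in host 8; 9 vCPU remain.
8 hosts × 32 vCPU = 256 vCPU; used 217 vCPU; unused 39 vCPU.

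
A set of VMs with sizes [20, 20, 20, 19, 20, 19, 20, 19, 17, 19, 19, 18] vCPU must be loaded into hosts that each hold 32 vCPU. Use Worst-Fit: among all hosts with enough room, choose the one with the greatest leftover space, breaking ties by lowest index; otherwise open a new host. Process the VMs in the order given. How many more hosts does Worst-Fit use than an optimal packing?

0

Worst-Fit: [20] [20] [20] [19] [20] [19] [20] [19] [17] [19] [19] [18] → 12 hosts.
12 VMs exceed 16 vCPU (half the capacity), and no two of those can share a host, so at least 12 hosts are needed.
So 12 is already optimal.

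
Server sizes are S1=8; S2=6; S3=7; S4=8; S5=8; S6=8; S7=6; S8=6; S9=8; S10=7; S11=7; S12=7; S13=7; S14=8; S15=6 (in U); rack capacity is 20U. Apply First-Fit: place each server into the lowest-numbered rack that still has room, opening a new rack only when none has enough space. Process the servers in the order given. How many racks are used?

Put S1 (8U) in rack 1; 12U remain.
Put S2 (6U) in rack 1; 6U remain.
Put S3 (7U) in rack 2; 13U remain.
Put S4 (8U) in rack 2; 5U remain.
Put S5 (8U) in rack 3; 12U remain.
Put S6 (8U) in rack 3; 4U remain.
Put S7 (6U) in rack 1; 0U remain.
Put S8 (6U) in rack 4; 14U remain.
Put S9 (8U) in rack 4; 6U remain.
Put S10 (7U) in rack 5; 13U remain.
Put S11 (7U) in rack 5; 6U remain.
Put S12 (7U) in rack 6; 13U remain.
Put S13 (7U) in rack 6; 6U remain.
Put S14 (8U) in rack 7; 12U remain.
Put S15 (6U) in rack 4; 0U remain.

7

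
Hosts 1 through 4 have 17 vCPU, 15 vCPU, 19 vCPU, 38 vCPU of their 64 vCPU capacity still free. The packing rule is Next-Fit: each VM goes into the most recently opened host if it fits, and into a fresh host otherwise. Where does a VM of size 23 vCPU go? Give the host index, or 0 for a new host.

4

Next-Fit only looks at host 4, which has 38 vCPU free.
23 vCPU fits there.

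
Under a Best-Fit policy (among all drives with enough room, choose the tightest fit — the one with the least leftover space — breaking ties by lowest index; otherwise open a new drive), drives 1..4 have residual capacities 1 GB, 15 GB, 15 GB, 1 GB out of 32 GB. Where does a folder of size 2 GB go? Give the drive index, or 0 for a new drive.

Drives with room: drive 2 (15 GB), drive 3 (15 GB).
Tightest fit is drive 2 with 15 GB free.

2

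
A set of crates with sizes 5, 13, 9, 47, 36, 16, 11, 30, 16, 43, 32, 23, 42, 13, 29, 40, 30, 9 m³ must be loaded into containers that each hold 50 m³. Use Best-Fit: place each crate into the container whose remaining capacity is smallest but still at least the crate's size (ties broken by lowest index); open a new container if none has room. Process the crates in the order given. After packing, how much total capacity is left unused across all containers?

106

container 1: place 5 m³, 45 m³ left
container 1: place 13 m³, 32 m³ left
container 1: place 9 m³, 23 m³ left
container 2: place 47 m³, 3 m³ left
container 3: place 36 m³, 14 m³ left
container 1: place 16 m³, 7 m³ left
container 3: place 11 m³, 3 m³ left
container 4: place 30 m³, 20 m³ left
container 4: place 16 m³, 4 m³ left
container 5: place 43 m³, 7 m³ left
container 6: place 32 m³, 18 m³ left
container 7: place 23 m³, 27 m³ left
container 8: place 42 m³, 8 m³ left
container 6: place 13 m³, 5 m³ left
container 9: place 29 m³, 21 m³ left
container 10: place 40 m³, 10 m³ left
container 11: place 30 m³, 20 m³ left
container 10: place 9 m³, 1 m³ left
11 containers × 50 m³ = 550 m³; used 444 m³; unused 106 m³.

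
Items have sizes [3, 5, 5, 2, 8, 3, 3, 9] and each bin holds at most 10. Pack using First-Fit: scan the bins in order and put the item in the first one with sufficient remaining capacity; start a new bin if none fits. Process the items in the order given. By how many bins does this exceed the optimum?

1

First-Fit: [3,5,2] [5,3] [8] [3] [9] → 5 bins.
Total size 38; any packing needs at least ⌈38/10⌉ = 4 bins.
An optimal packing achieves that bound: [9] [8,2] [5,5] [3,3,3] → 4 bins.
Excess: 5 − 4 = 1.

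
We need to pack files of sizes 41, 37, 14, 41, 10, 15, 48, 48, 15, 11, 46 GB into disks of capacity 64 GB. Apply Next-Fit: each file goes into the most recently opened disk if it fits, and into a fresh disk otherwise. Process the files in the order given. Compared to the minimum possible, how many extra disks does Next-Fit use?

Next-Fit: [41] [37,14] [41,10] [15,48] [48,15] [11,46] → 6 disks.
Total size 326 GB; any packing needs at least ⌈326/64⌉ = 6 disks.
So 6 is already optimal.

0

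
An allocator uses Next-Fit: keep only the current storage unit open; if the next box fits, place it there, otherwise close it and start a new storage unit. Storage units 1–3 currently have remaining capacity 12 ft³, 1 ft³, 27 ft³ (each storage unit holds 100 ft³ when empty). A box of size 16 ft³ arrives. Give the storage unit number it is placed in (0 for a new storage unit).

Next-Fit only looks at storage unit 3, which has 27 ft³ free.
16 ft³ fits there.

3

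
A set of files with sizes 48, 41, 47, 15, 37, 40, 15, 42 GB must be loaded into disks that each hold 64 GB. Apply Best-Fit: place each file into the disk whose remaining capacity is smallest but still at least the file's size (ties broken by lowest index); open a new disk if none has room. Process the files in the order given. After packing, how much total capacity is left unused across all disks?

Put 48 GB in disk 1; 16 GB remain.
Put 41 GB in disk 2; 23 GB remain.
Put 47 GB in disk 3; 17 GB remain.
Put 15 GB in disk 1; 1 GB remain.
Put 37 GB in disk 4; 27 GB remain.
Put 40 GB in disk 5; 24 GB remain.
Put 15 GB in disk 3; 2 GB remain.
Put 42 GB in disk 6; 22 GB remain.
6 disks × 64 GB = 384 GB; used 285 GB; unused 99 GB.

99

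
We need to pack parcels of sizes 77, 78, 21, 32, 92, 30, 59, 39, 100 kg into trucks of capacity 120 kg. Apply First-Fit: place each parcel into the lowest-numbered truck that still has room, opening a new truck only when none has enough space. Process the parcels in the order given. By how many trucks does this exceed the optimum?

1

First-Fit: [77,21] [78,32] [92] [30,59] [39] [100] → 6 trucks.
Total size 528 kg; any packing needs at least ⌈528/120⌉ = 5 trucks.
An optimal packing achieves that bound: [100] [92,21] [78,39] [77,32] [59,30] → 5 trucks.
Excess: 6 − 5 = 1.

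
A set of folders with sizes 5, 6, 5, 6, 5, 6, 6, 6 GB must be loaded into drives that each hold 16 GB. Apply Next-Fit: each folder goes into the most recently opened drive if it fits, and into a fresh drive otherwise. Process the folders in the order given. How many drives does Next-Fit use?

4

Put 5 GB in drive 1; 11 GB remain.
Put 6 GB in drive 1; 5 GB remain.
Put 5 GB in drive 1; 0 GB remain.
Put 6 GB in drive 2; 10 GB remain.
Put 5 GB in drive 2; 5 GB remain.
Put 6 GB in drive 3; 10 GB remain.
Put 6 GB in drive 3; 4 GB remain.
Put 6 GB in drive 4; 10 GB remain.
Final drives: [5,6,5] [6,5] [6,6] [6].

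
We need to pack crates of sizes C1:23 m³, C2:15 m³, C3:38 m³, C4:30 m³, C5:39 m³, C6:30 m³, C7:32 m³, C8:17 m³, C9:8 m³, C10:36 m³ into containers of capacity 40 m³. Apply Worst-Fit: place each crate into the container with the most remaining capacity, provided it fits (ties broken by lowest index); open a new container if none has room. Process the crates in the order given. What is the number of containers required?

C1 (23 m³) → container 1 (remaining 17 m³)
C2 (15 m³) → container 1 (remaining 2 m³)
C3 (38 m³) → container 2 (remaining 2 m³)
C4 (30 m³) → container 3 (remaining 10 m³)
C5 (39 m³) → container 4 (remaining 1 m³)
C6 (30 m³) → container 5 (remaining 10 m³)
C7 (32 m³) → container 6 (remaining 8 m³)
C8 (17 m³) → container 7 (remaining 23 m³)
C9 (8 m³) → container 7 (remaining 15 m³)
C10 (36 m³) → container 8 (remaining 4 m³)

8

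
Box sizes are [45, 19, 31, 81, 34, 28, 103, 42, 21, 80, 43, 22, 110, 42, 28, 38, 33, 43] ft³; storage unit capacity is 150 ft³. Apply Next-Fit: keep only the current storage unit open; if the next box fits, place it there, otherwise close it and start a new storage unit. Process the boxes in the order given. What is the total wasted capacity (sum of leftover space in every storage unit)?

207

storage unit 1: place 45 ft³, 105 ft³ left
storage unit 1: place 19 ft³, 86 ft³ left
storage unit 1: place 31 ft³, 55 ft³ left
storage unit 2: place 81 ft³, 69 ft³ left
storage unit 2: place 34 ft³, 35 ft³ left
storage unit 2: place 28 ft³, 7 ft³ left
storage unit 3: place 103 ft³, 47 ft³ left
storage unit 3: place 42 ft³, 5 ft³ left
storage unit 4: place 21 ft³, 129 ft³ left
storage unit 4: place 80 ft³, 49 ft³ left
storage unit 4: place 43 ft³, 6 ft³ left
storage unit 5: place 22 ft³, 128 ft³ left
storage unit 5: place 110 ft³, 18 ft³ left
storage unit 6: place 42 ft³, 108 ft³ left
storage unit 6: place 28 ft³, 80 ft³ left
storage unit 6: place 38 ft³, 42 ft³ left
storage unit 6: place 33 ft³, 9 ft³ left
storage unit 7: place 43 ft³, 107 ft³ left
7 storage units × 150 ft³ = 1050 ft³; used 843 ft³; unused 207 ft³.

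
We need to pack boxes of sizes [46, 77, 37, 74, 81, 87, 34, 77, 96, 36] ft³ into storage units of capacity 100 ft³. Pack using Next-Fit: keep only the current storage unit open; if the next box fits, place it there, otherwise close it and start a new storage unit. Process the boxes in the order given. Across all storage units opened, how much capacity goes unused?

46 ft³ → storage unit 1 (remaining 54 ft³)
77 ft³ → storage unit 2 (remaining 23 ft³)
37 ft³ → storage unit 3 (remaining 63 ft³)
74 ft³ → storage unit 4 (remaining 26 ft³)
81 ft³ → storage unit 5 (remaining 19 ft³)
87 ft³ → storage unit 6 (remaining 13 ft³)
34 ft³ → storage unit 7 (remaining 66 ft³)
77 ft³ → storage unit 8 (remaining 23 ft³)
96 ft³ → storage unit 9 (remaining 4 ft³)
36 ft³ → storage unit 10 (remaining 64 ft³)
10 storage units × 100 ft³ = 1000 ft³; used 645 ft³; unused 355 ft³.

355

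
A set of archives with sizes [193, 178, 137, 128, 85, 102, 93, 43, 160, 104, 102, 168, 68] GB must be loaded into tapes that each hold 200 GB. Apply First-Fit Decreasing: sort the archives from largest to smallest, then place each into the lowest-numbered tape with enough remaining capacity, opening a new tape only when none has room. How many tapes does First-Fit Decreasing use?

Sorted descending: 193, 178, 168, 160, 137, 128, 104, 102, 102, 93, 85, 68, 43.
193 GB → tape 1 (remaining 7 GB)
178 GB → tape 2 (remaining 22 GB)
168 GB → tape 3 (remaining 32 GB)
160 GB → tape 4 (remaining 40 GB)
137 GB → tape 5 (remaining 63 GB)
128 GB → tape 6 (remaining 72 GB)
104 GB → tape 7 (remaining 96 GB)
102 GB → tape 8 (remaining 98 GB)
102 GB → tape 9 (remaining 98 GB)
93 GB → tape 7 (remaining 3 GB)
85 GB → tape 8 (remaining 13 GB)
68 GB → tape 6 (remaining 4 GB)
43 GB → tape 5 (remaining 20 GB)

9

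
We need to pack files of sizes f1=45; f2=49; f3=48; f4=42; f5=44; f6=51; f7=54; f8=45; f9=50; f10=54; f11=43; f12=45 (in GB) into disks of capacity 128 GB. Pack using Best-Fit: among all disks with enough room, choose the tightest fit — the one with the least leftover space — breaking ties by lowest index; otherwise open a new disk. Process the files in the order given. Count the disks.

6

Put f1 (45 GB) in disk 1; 83 GB remain.
Put f2 (49 GB) in disk 1; 34 GB remain.
Put f3 (48 GB) in disk 2; 80 GB remain.
Put f4 (42 GB) in disk 2; 38 GB remain.
Put f5 (44 GB) in disk 3; 84 GB remain.
Put f6 (51 GB) in disk 3; 33 GB remain.
Put f7 (54 GB) in disk 4; 74 GB remain.
Put f8 (45 GB) in disk 4; 29 GB remain.
Put f9 (50 GB) in disk 5; 78 GB remain.
Put f10 (54 GB) in disk 5; 24 GB remain.
Put f11 (43 GB) in disk 6; 85 GB remain.
Put f12 (45 GB) in disk 6; 40 GB remain.
Final disks: [45,49] [48,42] [44,51] [54,45] [50,54] [43,45].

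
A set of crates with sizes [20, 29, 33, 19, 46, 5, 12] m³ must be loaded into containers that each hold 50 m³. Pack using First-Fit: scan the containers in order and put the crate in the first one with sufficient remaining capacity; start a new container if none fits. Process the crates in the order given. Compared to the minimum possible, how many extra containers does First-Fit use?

First-Fit: [20,29] [33,5,12] [19] [46] → 4 containers.
Total size 164 m³; any packing needs at least ⌈164/50⌉ = 4 containers.
So 4 is already optimal.

0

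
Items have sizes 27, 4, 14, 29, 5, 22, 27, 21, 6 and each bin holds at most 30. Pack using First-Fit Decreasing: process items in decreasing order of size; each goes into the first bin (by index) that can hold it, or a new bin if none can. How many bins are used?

Sorted descending: 29, 27, 27, 22, 21, 14, 6, 5, 4.
29 → bin 1 (remaining 1)
27 → bin 2 (remaining 3)
27 → bin 3 (remaining 3)
22 → bin 4 (remaining 8)
21 → bin 5 (remaining 9)
14 → bin 6 (remaining 16)
6 → bin 4 (remaining 2)
5 → bin 5 (remaining 4)
4 → bin 5 (remaining 0)
Final bins: [29] [27] [27] [22,6] [21,5,4] [14].

6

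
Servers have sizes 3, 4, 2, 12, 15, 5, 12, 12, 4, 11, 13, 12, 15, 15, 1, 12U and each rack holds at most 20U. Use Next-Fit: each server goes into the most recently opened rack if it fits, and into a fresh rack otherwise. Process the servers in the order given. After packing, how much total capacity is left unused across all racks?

72

3U → rack 1 (remaining 17U)
4U → rack 1 (remaining 13U)
2U → rack 1 (remaining 11U)
12U → rack 2 (remaining 8U)
15U → rack 3 (remaining 5U)
5U → rack 3 (remaining 0U)
12U → rack 4 (remaining 8U)
12U → rack 5 (remaining 8U)
4U → rack 5 (remaining 4U)
11U → rack 6 (remaining 9U)
13U → rack 7 (remaining 7U)
12U → rack 8 (remaining 8U)
15U → rack 9 (remaining 5U)
15U → rack 10 (remaining 5U)
1U → rack 10 (remaining 4U)
12U → rack 11 (remaining 8U)
11 racks × 20U = 220U; used 148U; unused 72U.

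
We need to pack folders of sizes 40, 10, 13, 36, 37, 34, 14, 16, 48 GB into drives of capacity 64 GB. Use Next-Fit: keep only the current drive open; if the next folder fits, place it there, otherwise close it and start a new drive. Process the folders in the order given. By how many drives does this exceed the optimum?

Next-Fit: [40,10,13] [36] [37] [34,14,16] [48] → 5 drives.
5 folders exceed 32 GB (half the capacity), and no two of those can share a drive, so at least 5 drives are needed.
So 5 is already optimal.

0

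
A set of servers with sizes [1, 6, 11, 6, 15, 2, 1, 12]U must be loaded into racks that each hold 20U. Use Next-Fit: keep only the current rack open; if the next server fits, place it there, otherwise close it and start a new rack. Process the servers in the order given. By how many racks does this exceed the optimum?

Next-Fit: [1,6,11] [6] [15,2,1] [12] → 4 racks.
Total size 54U; any packing needs at least ⌈54/20⌉ = 3 racks.
An optimal packing achieves that bound: [15,2,1,1] [12,6] [11,6] → 3 racks.
Excess: 4 − 3 = 1.

1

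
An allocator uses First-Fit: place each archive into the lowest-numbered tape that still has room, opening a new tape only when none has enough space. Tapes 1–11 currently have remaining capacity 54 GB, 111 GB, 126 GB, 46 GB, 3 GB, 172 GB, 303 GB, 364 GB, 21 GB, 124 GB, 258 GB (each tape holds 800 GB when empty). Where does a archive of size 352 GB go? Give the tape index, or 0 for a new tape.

Tapes with room: tape 8 (364 GB).
The first with room is tape 8.

8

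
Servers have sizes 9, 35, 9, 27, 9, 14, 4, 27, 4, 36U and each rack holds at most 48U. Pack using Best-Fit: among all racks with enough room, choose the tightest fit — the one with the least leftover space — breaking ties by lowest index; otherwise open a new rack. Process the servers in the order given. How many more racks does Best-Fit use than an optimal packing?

Best-Fit: [9,35,4] [9,27,9] [14,27,4] [36] → 4 racks.
Total size 174U; any packing needs at least ⌈174/48⌉ = 4 racks.
So 4 is already optimal.

0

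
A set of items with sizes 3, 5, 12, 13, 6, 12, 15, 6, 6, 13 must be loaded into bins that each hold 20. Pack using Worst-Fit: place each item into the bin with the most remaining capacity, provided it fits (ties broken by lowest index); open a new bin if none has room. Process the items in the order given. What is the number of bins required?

3 → bin 1 (remaining 17)
5 → bin 1 (remaining 12)
12 → bin 1 (remaining 0)
13 → bin 2 (remaining 7)
6 → bin 2 (remaining 1)
12 → bin 3 (remaining 8)
15 → bin 4 (remaining 5)
6 → bin 3 (remaining 2)
6 → bin 5 (remaining 14)
13 → bin 5 (remaining 1)

5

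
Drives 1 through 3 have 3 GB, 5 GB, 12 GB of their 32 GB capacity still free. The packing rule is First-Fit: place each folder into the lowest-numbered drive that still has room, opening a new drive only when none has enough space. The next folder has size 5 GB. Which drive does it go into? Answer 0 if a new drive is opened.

2

Drives with room: drive 2 (5 GB), drive 3 (12 GB).
The first with room is drive 2.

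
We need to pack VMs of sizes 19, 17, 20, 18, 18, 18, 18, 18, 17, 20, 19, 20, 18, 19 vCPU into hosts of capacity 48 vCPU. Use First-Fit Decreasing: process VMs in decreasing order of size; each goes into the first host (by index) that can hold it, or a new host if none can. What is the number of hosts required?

Sorted descending: 20, 20, 20, 19, 19, 19, 18, 18, 18, 18, 18, 18, 17, 17.
Put 20 vCPU in host 1; 28 vCPU remain.
Put 20 vCPU in host 1; 8 vCPU remain.
Put 20 vCPU in host 2; 28 vCPU remain.
Put 19 vCPU in host 2; 9 vCPU remain.
Put 19 vCPU in host 3; 29 vCPU remain.
Put 19 vCPU in host 3; 10 vCPU remain.
Put 18 vCPU in host 4; 30 vCPU remain.
Put 18 vCPU in host 4; 12 vCPU remain.
Put 18 vCPU in host 5; 30 vCPU remain.
Put 18 vCPU in host 5; 12 vCPU remain.
Put 18 vCPU in host 6; 30 vCPU remain.
Put 18 vCPU in host 6; 12 vCPU remain.
Put 17 vCPU in host 7; 31 vCPU remain.
Put 17 vCPU in host 7; 14 vCPU remain.
Final hosts: [20,20] [20,19] [19,19] [18,18] [18,18] [18,18] [17,17].

7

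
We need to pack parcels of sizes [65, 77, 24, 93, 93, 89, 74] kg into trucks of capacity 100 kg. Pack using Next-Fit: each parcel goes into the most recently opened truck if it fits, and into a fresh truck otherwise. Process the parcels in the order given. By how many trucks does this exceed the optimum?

Next-Fit: [65] [77] [24] [93] [93] [89] [74] → 7 trucks.
Total size 515 kg; any packing needs at least ⌈515/100⌉ = 6 trucks.
An optimal packing achieves that bound: [93] [93] [89] [77] [74,24] [65] → 6 trucks.
Excess: 7 − 6 = 1.

1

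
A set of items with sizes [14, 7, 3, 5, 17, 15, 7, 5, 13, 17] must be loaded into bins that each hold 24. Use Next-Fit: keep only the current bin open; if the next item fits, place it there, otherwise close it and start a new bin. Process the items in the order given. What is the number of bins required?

Put 14 in bin 1; 10 remain.
Put 7 in bin 1; 3 remain.
Put 3 in bin 1; 0 remain.
Put 5 in bin 2; 19 remain.
Put 17 in bin 2; 2 remain.
Put 15 in bin 3; 9 remain.
Put 7 in bin 3; 2 remain.
Put 5 in bin 4; 19 remain.
Put 13 in bin 4; 6 remain.
Put 17 in bin 5; 7 remain.

5 bins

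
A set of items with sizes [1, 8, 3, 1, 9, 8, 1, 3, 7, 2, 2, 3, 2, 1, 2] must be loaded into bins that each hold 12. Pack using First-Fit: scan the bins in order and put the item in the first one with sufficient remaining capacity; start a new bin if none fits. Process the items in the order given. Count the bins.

bin 1: place 1, 11 left
bin 1: place 8, 3 left
bin 1: place 3, 0 left
bin 2: place 1, 11 left
bin 2: place 9, 2 left
bin 3: place 8, 4 left
bin 2: place 1, 1 left
bin 3: place 3, 1 left
bin 4: place 7, 5 left
bin 4: place 2, 3 left
bin 4: place 2, 1 left
bin 5: place 3, 9 left
bin 5: place 2, 7 left
bin 2: place 1, 0 left
bin 5: place 2, 5 left
Final bins: [1,8,3] [1,9,1,1] [8,3] [7,2,2] [3,2,2].

5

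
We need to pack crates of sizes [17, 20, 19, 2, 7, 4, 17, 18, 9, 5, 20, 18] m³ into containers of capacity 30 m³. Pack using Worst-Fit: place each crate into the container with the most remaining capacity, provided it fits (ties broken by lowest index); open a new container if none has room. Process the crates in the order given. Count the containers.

7 containers

Put 17 m³ in container 1; 13 m³ remain.
Put 20 m³ in container 2; 10 m³ remain.
Put 19 m³ in container 3; 11 m³ remain.
Put 2 m³ in container 1; 11 m³ remain.
Put 7 m³ in container 1; 4 m³ remain.
Put 4 m³ in container 3; 7 m³ remain.
Put 17 m³ in container 4; 13 m³ remain.
Put 18 m³ in container 5; 12 m³ remain.
Put 9 m³ in container 4; 4 m³ remain.
Put 5 m³ in container 5; 7 m³ remain.
Put 20 m³ in container 6; 10 m³ remain.
Put 18 m³ in container 7; 12 m³ remain.
Final containers: [17,2,7] [20] [19,4] [17,9] [18,5] [20] [18].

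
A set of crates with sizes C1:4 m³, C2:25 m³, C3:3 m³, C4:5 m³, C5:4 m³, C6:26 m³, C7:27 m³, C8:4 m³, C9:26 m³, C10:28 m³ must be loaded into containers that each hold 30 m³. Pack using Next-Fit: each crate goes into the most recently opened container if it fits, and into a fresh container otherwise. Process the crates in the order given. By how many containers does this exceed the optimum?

Next-Fit: [4,25] [3,5,4] [26] [27] [4,26] [28] → 6 containers.
Total size 152 m³; any packing needs at least ⌈152/30⌉ = 6 containers.
So 6 is already optimal.

0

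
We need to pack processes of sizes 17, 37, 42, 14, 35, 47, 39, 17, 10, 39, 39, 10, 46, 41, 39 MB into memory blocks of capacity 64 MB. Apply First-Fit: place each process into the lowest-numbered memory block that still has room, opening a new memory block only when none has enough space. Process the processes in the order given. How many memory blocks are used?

10 memory blocks

Put 17 MB in memory block 1; 47 MB remain.
Put 37 MB in memory block 1; 10 MB remain.
Put 42 MB in memory block 2; 22 MB remain.
Put 14 MB in memory block 2; 8 MB remain.
Put 35 MB in memory block 3; 29 MB remain.
Put 47 MB in memory block 4; 17 MB remain.
Put 39 MB in memory block 5; 25 MB remain.
Put 17 MB in memory block 3; 12 MB remain.
Put 10 MB in memory block 1; 0 MB remain.
Put 39 MB in memory block 6; 25 MB remain.
Put 39 MB in memory block 7; 25 MB remain.
Put 10 MB in memory block 3; 2 MB remain.
Put 46 MB in memory block 8; 18 MB remain.
Put 41 MB in memory block 9; 23 MB remain.
Put 39 MB in memory block 10; 25 MB remain.
Final memory blocks: [17,37,10] [42,14] [35,17,10] [47] [39] [39] [39] [46] [41] [39].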